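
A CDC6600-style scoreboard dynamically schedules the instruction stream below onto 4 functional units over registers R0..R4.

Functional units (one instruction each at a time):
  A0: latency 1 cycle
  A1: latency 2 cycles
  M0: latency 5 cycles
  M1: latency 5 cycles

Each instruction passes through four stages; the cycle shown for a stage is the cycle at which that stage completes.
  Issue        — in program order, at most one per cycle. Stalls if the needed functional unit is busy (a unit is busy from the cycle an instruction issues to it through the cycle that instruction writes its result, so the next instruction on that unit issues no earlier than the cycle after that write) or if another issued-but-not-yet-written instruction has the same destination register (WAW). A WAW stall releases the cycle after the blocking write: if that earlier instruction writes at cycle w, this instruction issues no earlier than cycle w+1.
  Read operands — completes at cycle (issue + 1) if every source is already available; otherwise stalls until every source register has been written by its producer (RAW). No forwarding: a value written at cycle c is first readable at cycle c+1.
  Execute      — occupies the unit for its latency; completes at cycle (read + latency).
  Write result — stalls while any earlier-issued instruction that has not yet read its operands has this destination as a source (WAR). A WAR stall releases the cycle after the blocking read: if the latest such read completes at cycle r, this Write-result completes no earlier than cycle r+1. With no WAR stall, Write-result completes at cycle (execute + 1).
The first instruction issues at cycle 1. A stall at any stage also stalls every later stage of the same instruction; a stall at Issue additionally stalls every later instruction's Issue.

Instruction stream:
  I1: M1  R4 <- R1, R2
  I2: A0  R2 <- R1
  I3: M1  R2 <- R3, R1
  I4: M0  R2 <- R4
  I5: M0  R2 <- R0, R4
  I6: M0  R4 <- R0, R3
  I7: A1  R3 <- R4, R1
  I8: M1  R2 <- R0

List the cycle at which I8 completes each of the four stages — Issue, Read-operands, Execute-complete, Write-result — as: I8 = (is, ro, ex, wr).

I1 -> (1, 2, 7, 8)
I2 -> (2, 3, 4, 5)
I3 -> (9, 10, 15, 16)  // struct: M1 busy until I1 writes@8
I4 -> (17, 18, 23, 24)  // WAW R2: wait I3 write@16
I5 -> (25, 26, 31, 32)  // struct: M0 busy until I4 writes@24
I6 -> (33, 34, 39, 40)  // struct: M0 busy until I5 writes@32
I7 -> (34, 41, 43, 44)  // RAW R4: wait I6 write@40
I8 -> (35, 36, 41, 42)

I8 = (35, 36, 41, 42)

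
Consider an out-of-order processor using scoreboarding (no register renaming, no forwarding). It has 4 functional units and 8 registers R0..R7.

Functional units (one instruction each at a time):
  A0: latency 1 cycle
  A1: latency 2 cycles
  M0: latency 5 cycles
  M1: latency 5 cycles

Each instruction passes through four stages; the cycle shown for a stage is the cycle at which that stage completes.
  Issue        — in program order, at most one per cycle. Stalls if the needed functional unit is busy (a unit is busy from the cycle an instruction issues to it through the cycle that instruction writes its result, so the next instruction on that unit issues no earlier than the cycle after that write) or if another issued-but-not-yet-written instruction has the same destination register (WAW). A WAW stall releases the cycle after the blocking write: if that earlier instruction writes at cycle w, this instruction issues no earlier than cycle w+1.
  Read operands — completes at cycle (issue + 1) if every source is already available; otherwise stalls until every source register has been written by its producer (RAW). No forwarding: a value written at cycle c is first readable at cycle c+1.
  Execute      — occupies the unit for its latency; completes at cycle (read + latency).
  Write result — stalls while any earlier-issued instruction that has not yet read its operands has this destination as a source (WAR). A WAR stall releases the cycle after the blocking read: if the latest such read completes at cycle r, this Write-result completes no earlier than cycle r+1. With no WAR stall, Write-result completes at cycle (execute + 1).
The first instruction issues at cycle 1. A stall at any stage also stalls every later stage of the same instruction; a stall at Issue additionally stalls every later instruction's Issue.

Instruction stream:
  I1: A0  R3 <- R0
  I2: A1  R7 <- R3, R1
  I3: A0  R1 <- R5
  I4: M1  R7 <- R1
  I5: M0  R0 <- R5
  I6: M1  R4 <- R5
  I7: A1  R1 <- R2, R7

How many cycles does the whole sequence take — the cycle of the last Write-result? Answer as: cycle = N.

I1 -> (1, 2, 3, 4)
I2 -> (2, 5, 7, 8)  // RAW R3: wait I1 write@4
I3 -> (5, 6, 7, 8)  // struct: A0 busy until I1 writes@4
I4 -> (9, 10, 15, 16)  // WAW R7: wait I2 write@8
I5 -> (10, 11, 16, 17)
I6 -> (17, 18, 23, 24)  // struct: M1 busy until I4 writes@16
I7 -> (18, 19, 21, 22)

cycle = 24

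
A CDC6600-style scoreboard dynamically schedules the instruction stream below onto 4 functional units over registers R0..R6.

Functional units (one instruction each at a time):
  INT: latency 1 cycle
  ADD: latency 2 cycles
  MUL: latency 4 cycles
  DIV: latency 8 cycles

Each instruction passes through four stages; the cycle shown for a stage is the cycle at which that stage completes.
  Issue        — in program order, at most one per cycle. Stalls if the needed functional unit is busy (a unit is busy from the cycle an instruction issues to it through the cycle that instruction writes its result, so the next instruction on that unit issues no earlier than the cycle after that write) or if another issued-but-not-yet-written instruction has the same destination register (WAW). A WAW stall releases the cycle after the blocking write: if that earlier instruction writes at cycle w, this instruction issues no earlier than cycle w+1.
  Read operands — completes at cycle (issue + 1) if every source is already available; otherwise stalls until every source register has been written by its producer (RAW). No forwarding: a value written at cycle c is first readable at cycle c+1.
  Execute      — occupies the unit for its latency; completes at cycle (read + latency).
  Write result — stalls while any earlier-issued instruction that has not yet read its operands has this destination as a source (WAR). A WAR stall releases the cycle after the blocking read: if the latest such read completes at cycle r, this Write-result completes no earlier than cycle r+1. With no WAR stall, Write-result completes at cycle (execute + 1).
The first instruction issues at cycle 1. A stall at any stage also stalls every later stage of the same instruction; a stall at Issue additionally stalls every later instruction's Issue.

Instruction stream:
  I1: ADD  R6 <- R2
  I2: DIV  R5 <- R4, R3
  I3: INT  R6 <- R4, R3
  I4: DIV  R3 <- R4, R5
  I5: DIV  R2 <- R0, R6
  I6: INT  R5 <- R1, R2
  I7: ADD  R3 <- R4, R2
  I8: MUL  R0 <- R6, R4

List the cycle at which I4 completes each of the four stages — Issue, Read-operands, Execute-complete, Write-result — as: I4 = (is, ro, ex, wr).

I4 = (13, 14, 22, 23)

I1: IS=1 RO=2 EX=4 WR=5
I2: IS=2 RO=3 EX=11 WR=12
I3: IS=6 RO=7 EX=8 WR=9  [WAW R6: wait I1 write@5]
I4: IS=13 RO=14 EX=22 WR=23  [struct: DIV busy until I2 writes@12]
I5: IS=24 RO=25 EX=33 WR=34  [struct: DIV busy until I4 writes@23]
I6: IS=25 RO=35 EX=36 WR=37  [RAW R2: wait I5 write@34]
I7: IS=26 RO=35 EX=37 WR=38  [RAW R2: wait I5 write@34]
I8: IS=27 RO=28 EX=32 WR=33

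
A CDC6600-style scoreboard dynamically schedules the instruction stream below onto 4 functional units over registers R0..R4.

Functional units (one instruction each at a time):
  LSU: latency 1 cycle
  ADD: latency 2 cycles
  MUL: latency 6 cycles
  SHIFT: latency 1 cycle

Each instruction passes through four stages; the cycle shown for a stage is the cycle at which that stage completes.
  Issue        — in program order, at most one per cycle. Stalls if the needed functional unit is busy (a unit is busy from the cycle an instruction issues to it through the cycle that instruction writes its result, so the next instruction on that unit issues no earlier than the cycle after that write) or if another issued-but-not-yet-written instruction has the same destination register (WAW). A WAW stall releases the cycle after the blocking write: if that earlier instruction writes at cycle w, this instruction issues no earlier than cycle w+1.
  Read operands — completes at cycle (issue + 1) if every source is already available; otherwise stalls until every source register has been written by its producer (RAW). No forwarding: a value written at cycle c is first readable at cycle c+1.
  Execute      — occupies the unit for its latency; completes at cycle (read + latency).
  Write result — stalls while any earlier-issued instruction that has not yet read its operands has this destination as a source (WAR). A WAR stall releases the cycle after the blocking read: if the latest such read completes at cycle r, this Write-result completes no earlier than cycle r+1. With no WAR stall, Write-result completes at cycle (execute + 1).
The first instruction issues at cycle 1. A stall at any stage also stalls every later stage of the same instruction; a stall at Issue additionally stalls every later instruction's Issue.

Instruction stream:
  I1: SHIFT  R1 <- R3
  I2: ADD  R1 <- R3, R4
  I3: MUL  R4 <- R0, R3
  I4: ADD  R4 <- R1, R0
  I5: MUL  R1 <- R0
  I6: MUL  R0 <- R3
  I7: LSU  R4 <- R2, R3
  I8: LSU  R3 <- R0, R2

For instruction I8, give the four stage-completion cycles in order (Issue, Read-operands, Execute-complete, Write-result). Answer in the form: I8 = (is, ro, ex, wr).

I8 = (30, 34, 35, 36)

cycle 1: I1→SHIFT
cycle 2: I1 RO
cycle 3: I1 EX
cycle 4: I1 WR R1
cycle 5: I2→ADD
cycle 6: I2 RO, I3→MUL
cycle 7: I3 RO
cycle 8: I2 EX
cycle 9: I2 WR R1
cycle 13: I3 EX
cycle 14: I3 WR R4
cycle 15: I4→ADD
cycle 16: I4 RO, I5→MUL
cycle 17: I5 RO
cycle 18: I4 EX
cycle 19: I4 WR R4
cycle 23: I5 EX
cycle 24: I5 WR R1
cycle 25: I6→MUL
cycle 26: I6 RO, I7→LSU
cycle 27: I7 RO
cycle 28: I7 EX
cycle 29: I7 WR R4
cycle 30: I8→LSU
cycle 32: I6 EX
cycle 33: I6 WR R0
cycle 34: I8 RO
cycle 35: I8 EX
cycle 36: I8 WR R3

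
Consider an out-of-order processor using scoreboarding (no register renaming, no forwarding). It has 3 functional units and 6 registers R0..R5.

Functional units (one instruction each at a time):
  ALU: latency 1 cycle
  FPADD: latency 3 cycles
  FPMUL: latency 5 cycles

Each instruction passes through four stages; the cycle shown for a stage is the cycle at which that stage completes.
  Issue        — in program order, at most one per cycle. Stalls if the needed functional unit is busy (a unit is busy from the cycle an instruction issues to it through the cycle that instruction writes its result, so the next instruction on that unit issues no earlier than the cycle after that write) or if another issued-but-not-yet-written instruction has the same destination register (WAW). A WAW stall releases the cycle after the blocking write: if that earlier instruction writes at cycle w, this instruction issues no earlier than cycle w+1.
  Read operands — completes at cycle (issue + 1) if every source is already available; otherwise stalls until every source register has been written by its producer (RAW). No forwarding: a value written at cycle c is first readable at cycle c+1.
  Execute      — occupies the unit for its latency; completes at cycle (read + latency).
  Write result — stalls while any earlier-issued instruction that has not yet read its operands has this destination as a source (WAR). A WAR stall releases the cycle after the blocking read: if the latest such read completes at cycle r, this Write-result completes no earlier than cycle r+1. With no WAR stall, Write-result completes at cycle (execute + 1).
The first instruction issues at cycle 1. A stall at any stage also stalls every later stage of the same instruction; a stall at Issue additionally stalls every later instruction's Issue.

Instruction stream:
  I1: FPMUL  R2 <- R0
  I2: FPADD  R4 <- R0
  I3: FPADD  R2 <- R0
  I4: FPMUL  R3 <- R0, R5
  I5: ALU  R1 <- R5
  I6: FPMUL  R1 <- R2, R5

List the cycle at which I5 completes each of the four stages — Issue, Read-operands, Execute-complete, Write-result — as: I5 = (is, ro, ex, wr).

I5 = (11, 12, 13, 14)

I1  is:1  ro:2  ex:7  wr:8
I2  is:2  ro:3  ex:6  wr:7
I3  is:9  ro:10  ex:13  wr:14  — WAW R2: wait I1 write@8
I4  is:10  ro:11  ex:16  wr:17
I5  is:11  ro:12  ex:13  wr:14
I6  is:18  ro:19  ex:24  wr:25  — struct: FPMUL busy until I4 writes@17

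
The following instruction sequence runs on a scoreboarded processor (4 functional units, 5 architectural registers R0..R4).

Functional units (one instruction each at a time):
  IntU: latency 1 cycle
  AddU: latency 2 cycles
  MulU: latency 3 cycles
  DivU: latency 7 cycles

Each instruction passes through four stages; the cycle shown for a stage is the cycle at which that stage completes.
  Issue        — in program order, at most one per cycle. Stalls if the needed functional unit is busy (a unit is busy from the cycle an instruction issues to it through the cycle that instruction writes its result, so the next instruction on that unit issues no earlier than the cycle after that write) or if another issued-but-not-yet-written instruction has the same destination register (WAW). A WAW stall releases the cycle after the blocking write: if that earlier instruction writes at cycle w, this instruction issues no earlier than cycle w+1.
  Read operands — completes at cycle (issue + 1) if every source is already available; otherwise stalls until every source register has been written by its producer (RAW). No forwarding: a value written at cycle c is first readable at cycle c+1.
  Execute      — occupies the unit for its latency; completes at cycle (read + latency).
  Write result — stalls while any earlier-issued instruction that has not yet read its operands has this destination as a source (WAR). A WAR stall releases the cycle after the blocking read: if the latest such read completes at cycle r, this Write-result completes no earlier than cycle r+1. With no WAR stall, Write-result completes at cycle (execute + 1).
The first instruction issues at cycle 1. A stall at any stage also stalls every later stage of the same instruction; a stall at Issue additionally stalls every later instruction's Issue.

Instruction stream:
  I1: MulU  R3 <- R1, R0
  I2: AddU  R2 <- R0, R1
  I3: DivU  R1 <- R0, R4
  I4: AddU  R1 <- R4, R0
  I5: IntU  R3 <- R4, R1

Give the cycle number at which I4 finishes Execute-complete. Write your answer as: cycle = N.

t=1  I1 issues→MulU
t=2  I1 reads | I2 issues→AddU
t=3  I2 reads | I3 issues→DivU
t=4  I3 reads
t=5  I1 exec-done | I2 exec-done
t=6  I1 writes R3 | I2 writes R2
t=11  I3 exec-done
t=12  I3 writes R1
t=13  I4 issues→AddU
t=14  I4 reads | I5 issues→IntU
t=16  I4 exec-done
t=17  I4 writes R1
t=18  I5 reads
t=19  I5 exec-done
t=20  I5 writes R3

cycle = 16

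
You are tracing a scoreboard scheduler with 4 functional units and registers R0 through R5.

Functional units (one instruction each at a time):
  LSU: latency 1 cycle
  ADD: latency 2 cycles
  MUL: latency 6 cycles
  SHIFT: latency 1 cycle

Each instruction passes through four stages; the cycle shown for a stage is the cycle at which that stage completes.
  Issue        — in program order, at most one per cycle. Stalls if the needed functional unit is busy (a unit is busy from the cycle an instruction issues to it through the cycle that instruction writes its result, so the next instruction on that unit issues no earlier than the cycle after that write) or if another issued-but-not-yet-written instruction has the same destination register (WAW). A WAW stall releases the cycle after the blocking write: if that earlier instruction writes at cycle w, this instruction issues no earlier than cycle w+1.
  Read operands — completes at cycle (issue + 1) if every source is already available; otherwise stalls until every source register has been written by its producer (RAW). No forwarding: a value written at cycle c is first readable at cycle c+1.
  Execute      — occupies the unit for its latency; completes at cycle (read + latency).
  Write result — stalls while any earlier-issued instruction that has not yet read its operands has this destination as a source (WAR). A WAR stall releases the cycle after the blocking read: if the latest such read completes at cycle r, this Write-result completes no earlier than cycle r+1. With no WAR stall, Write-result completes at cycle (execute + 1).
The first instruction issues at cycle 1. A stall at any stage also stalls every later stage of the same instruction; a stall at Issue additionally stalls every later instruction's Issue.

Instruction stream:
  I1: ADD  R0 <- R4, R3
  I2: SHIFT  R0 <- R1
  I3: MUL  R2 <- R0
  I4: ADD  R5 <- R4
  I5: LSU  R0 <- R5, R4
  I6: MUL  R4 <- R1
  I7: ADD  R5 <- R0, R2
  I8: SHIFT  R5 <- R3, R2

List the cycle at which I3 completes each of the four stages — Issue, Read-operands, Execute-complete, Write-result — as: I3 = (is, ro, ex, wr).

I3 = (7, 10, 16, 17)

  I1 | 1 | 2 | 4 | 5
  I2 | 6 | 7 | 8 | 9   WAW R0: wait I1 write@5
  I3 | 7 | 10 | 16 | 17   RAW R0: wait I2 write@9
  I4 | 8 | 9 | 11 | 12
  I5 | 10 | 13 | 14 | 15   WAW R0: wait I2 write@9 · RAW R5: wait I4 write@12
  I6 | 18 | 19 | 25 | 26   struct: MUL busy until I3 writes@17
  I7 | 19 | 20 | 22 | 23
  I8 | 24 | 25 | 26 | 27   WAW R5: wait I7 write@23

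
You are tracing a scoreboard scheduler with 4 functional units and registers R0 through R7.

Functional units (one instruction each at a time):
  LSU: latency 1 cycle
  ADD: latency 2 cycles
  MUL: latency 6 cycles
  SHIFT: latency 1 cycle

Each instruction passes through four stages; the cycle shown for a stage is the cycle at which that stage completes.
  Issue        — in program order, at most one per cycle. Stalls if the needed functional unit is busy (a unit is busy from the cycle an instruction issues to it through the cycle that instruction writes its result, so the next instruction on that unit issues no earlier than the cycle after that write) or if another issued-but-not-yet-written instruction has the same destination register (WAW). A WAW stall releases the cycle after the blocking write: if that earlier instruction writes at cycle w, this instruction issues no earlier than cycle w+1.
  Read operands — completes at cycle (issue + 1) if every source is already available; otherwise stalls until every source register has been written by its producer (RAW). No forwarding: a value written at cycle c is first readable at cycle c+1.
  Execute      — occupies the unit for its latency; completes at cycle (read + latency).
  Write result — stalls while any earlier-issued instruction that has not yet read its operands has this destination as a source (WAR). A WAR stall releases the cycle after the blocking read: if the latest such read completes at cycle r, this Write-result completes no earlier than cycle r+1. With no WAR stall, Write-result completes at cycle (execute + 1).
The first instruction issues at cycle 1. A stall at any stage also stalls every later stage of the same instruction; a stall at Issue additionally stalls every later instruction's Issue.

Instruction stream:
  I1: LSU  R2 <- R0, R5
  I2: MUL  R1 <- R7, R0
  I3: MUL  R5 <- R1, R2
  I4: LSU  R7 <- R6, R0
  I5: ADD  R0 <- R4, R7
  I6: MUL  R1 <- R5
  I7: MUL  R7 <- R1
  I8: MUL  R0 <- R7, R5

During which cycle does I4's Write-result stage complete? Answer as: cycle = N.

  I1 | 1 | 2 | 3 | 4
  I2 | 2 | 3 | 9 | 10
  I3 | 11 | 12 | 18 | 19   struct: MUL busy until I2 writes@10
  I4 | 12 | 13 | 14 | 15
  I5 | 13 | 16 | 18 | 19   RAW R7: wait I4 write@15
  I6 | 20 | 21 | 27 | 28   struct: MUL busy until I3 writes@19
  I7 | 29 | 30 | 36 | 37   struct: MUL busy until I6 writes@28
  I8 | 38 | 39 | 45 | 46   struct: MUL busy until I7 writes@37

cycle = 15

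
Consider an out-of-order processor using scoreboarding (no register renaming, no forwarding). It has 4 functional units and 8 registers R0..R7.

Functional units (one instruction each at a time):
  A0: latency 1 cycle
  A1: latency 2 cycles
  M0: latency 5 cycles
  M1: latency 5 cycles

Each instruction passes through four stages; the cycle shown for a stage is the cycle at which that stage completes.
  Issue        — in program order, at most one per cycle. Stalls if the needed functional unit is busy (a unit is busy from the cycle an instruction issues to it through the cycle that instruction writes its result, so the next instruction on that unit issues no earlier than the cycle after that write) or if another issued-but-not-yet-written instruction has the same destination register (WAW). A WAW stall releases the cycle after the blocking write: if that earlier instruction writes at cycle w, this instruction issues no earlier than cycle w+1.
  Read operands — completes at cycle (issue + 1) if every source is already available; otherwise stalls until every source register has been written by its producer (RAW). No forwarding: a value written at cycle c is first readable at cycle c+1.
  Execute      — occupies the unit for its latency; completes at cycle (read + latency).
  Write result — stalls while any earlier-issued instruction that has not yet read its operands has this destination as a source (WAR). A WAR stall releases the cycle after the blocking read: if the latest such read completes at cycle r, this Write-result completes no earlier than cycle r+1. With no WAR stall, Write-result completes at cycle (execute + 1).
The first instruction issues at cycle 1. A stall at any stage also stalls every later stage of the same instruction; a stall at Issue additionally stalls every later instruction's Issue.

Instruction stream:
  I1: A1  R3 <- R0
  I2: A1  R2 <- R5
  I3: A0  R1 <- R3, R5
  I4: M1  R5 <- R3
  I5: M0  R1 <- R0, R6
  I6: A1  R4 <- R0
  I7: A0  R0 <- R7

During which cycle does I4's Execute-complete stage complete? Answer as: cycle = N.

I1: IS=1 RO=2 EX=4 WR=5
I2: IS=6 RO=7 EX=9 WR=10  [struct: A1 busy until I1 writes@5]
I3: IS=7 RO=8 EX=9 WR=10
I4: IS=8 RO=9 EX=14 WR=15
I5: IS=11 RO=12 EX=17 WR=18  [WAW R1: wait I3 write@10]
I6: IS=12 RO=13 EX=15 WR=16
I7: IS=13 RO=14 EX=15 WR=16

cycle = 14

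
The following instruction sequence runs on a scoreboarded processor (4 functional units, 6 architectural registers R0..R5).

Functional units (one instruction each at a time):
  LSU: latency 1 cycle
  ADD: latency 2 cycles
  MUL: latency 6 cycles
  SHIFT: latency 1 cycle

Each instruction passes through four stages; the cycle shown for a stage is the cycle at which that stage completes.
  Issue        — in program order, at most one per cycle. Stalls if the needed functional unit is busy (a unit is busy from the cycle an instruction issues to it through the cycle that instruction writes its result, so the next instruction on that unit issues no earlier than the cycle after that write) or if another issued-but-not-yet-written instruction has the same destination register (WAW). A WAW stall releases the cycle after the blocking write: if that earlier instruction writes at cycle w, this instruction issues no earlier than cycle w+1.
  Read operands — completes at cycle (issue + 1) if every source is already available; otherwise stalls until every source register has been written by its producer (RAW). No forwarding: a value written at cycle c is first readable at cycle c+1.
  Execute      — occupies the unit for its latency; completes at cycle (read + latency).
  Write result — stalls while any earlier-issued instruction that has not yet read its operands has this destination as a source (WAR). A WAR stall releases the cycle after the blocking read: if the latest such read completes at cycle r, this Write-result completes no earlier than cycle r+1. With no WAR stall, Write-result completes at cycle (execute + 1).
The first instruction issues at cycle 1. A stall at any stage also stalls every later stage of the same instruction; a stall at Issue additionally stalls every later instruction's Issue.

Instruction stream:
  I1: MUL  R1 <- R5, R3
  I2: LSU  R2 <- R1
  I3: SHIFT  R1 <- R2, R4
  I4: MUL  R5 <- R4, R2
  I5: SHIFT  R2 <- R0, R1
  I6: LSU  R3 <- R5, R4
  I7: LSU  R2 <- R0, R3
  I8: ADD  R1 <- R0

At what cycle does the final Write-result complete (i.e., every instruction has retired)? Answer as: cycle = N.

[1] I1 issues→MUL
[2] I1 reads, I2 issues→LSU
[8] I1 exec-done
[9] I1 writes R1
[10] I2 reads, I3 issues→SHIFT
[11] I2 exec-done, I4 issues→MUL
[12] I2 writes R2
[13] I3 reads, I4 reads
[14] I3 exec-done
[15] I3 writes R1
[16] I5 issues→SHIFT
[17] I5 reads, I6 issues→LSU
[18] I5 exec-done
[19] I4 exec-done, I5 writes R2
[20] I4 writes R5
[21] I6 reads
[22] I6 exec-done
[23] I6 writes R3
[24] I7 issues→LSU
[25] I7 reads, I8 issues→ADD
[26] I7 exec-done, I8 reads
[27] I7 writes R2
[28] I8 exec-done
[29] I8 writes R1

cycle = 29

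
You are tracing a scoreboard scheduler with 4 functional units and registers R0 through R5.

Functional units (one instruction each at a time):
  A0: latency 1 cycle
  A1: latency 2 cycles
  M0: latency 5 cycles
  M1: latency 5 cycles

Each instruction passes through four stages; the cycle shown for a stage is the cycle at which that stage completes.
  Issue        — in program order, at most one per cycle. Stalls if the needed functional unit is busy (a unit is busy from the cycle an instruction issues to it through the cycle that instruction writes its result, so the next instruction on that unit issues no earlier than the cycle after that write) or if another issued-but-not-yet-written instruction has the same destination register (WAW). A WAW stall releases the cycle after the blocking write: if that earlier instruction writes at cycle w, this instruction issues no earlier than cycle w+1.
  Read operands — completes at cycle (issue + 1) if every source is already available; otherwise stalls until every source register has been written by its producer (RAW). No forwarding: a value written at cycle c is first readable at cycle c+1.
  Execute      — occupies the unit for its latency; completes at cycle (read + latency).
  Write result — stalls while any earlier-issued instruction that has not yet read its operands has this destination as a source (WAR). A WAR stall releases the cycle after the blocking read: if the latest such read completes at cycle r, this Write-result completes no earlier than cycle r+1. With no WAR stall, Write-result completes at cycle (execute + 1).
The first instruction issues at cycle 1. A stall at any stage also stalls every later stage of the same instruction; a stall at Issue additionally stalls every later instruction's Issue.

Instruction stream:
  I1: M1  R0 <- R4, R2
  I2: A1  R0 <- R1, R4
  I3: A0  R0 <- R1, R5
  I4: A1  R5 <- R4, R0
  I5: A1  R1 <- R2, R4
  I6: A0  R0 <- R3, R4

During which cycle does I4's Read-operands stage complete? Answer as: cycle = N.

cycle = 18

c1: issue I1 (M1)
c2: I1 read-ops
c7: I1 finished on M1
c8: I1→R0
c9: issue I2 (A1)
c10: I2 read-ops
c12: I2 finished on A1
c13: I2→R0
c14: issue I3 (A0)
c15: I3 read-ops | issue I4 (A1)
c16: I3 finished on A0
c17: I3→R0
c18: I4 read-ops
c20: I4 finished on A1
c21: I4→R5
c22: issue I5 (A1)
c23: I5 read-ops | issue I6 (A0)
c24: I6 read-ops
c25: I5 finished on A1 | I6 finished on A0
c26: I5→R1 | I6→R0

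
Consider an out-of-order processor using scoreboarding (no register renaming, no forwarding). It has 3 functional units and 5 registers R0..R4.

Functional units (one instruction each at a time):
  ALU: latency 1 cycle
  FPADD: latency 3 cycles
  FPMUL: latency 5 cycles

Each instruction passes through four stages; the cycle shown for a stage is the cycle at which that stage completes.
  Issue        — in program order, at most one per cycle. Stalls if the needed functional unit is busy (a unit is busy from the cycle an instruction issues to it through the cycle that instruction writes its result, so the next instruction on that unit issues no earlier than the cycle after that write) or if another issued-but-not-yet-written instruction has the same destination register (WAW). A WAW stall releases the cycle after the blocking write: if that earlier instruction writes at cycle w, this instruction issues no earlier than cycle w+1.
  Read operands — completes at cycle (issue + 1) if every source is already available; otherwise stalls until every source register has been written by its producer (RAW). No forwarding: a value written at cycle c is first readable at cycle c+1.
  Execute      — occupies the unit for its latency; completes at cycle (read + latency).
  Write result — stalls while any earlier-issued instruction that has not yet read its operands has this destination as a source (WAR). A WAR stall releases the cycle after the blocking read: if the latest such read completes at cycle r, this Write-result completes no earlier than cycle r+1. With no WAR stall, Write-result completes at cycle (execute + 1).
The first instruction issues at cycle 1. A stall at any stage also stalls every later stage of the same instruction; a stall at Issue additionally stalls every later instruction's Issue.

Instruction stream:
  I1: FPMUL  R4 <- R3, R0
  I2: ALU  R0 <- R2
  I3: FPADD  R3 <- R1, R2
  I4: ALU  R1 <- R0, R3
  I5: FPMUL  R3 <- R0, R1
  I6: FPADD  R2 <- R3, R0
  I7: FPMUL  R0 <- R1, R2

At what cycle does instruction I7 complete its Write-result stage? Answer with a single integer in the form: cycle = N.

[I1] 1/2/7/8
[I2] 2/3/4/5
[I3] 3/4/7/8
[I4] 6/9/10/11  (struct: ALU busy until I2 writes@5; RAW R3: wait I3 write@8)
[I5] 9/12/17/18  (WAW R3: wait I3 write@8; RAW R1: wait I4 write@11)
[I6] 10/19/22/23  (RAW R3: wait I5 write@18)
[I7] 19/24/29/30  (struct: FPMUL busy until I5 writes@18; RAW R2: wait I6 write@23)

cycle = 30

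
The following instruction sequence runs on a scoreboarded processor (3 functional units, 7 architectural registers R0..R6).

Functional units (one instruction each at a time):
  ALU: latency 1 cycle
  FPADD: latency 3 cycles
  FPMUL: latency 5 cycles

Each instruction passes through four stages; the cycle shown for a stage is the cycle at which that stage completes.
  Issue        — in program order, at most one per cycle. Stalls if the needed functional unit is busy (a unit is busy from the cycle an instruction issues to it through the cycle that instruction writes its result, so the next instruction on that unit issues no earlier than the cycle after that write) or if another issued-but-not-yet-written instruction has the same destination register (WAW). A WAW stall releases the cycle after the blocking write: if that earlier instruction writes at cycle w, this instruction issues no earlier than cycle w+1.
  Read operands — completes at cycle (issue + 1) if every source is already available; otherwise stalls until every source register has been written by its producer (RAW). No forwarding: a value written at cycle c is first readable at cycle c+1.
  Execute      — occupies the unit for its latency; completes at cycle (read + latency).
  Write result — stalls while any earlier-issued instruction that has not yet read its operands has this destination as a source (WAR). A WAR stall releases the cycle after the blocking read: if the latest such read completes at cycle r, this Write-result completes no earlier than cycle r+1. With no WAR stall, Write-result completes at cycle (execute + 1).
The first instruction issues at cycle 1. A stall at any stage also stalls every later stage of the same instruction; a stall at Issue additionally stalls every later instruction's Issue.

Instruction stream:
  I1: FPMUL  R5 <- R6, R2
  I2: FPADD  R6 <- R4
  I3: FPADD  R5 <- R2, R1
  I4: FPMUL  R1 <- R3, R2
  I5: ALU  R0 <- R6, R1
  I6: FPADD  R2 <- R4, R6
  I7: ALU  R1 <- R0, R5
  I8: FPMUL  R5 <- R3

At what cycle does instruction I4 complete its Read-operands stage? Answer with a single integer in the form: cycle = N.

cycle = 11

I1  is:1  ro:2  ex:7  wr:8
I2  is:2  ro:3  ex:6  wr:7
I3  is:9  ro:10  ex:13  wr:14  — WAW R5: wait I1 write@8
I4  is:10  ro:11  ex:16  wr:17
I5  is:11  ro:18  ex:19  wr:20  — RAW R1: wait I4 write@17
I6  is:15  ro:16  ex:19  wr:20  — struct: FPADD busy until I3 writes@14
I7  is:21  ro:22  ex:23  wr:24  — struct: ALU busy until I5 writes@20
I8  is:22  ro:23  ex:28  wr:29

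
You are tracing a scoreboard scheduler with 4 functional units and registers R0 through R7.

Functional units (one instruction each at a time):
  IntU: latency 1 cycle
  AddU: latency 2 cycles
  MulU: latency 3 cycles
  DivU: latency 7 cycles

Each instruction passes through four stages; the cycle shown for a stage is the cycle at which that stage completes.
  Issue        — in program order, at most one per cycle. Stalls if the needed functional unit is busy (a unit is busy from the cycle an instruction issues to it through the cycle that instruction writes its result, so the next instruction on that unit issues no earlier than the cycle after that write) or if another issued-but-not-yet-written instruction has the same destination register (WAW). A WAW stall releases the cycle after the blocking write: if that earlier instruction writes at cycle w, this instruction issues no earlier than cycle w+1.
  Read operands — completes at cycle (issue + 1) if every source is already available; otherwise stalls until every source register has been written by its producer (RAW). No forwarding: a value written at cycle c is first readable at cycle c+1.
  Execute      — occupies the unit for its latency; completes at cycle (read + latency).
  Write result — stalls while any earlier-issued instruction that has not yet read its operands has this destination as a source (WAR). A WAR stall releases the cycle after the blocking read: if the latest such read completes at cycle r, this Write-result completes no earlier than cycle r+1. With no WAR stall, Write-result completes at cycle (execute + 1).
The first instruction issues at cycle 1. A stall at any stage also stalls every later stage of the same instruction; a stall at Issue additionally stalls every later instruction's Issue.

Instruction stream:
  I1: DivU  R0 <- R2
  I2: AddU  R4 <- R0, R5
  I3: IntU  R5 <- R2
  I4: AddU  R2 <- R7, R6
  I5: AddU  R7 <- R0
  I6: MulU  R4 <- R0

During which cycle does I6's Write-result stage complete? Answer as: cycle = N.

cycle = 26

t=1  I1 dispatched to DivU
t=2  I1 operands ready, I2 dispatched to AddU
t=3  I3 dispatched to IntU
t=4  I3 operands ready
t=5  I3 complete
t=9  I1 complete
t=10  R0←I1
t=11  I2 operands ready
t=12  R5←I3
t=13  I2 complete
t=14  R4←I2
t=15  I4 dispatched to AddU
t=16  I4 operands ready
t=18  I4 complete
t=19  R2←I4
t=20  I5 dispatched to AddU
t=21  I5 operands ready, I6 dispatched to MulU
t=22  I6 operands ready
t=23  I5 complete
t=24  R7←I5
t=25  I6 complete
t=26  R4←I6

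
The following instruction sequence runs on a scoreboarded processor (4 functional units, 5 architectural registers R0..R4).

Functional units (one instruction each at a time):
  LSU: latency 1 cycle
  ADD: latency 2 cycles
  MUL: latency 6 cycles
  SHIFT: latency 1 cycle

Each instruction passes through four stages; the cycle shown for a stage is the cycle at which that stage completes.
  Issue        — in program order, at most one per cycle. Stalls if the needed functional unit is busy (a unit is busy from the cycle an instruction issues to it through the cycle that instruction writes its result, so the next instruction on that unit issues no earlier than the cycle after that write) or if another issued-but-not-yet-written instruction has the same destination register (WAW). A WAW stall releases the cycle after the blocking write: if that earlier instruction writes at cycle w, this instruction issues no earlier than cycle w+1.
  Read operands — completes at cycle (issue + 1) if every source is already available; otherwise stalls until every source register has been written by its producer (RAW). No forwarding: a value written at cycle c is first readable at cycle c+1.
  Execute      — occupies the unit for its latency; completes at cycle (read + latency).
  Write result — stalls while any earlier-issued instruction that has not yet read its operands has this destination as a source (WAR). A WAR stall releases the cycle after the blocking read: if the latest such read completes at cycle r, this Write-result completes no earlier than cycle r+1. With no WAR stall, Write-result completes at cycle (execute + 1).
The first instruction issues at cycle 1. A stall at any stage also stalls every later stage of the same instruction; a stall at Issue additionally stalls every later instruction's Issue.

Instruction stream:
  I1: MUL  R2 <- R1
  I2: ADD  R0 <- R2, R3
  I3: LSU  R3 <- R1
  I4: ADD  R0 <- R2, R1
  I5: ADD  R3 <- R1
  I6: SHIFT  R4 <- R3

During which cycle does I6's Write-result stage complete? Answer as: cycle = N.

cycle = 26

c1: I1 issues→MUL
c2: I1 reads | I2 issues→ADD
c3: I3 issues→LSU
c4: I3 reads
c5: I3 exec-done
c8: I1 exec-done
c9: I1 writes R2
c10: I2 reads
c11: I3 writes R3
c12: I2 exec-done
c13: I2 writes R0
c14: I4 issues→ADD
c15: I4 reads
c17: I4 exec-done
c18: I4 writes R0
c19: I5 issues→ADD
c20: I5 reads | I6 issues→SHIFT
c22: I5 exec-done
c23: I5 writes R3
c24: I6 reads
c25: I6 exec-done
c26: I6 writes R4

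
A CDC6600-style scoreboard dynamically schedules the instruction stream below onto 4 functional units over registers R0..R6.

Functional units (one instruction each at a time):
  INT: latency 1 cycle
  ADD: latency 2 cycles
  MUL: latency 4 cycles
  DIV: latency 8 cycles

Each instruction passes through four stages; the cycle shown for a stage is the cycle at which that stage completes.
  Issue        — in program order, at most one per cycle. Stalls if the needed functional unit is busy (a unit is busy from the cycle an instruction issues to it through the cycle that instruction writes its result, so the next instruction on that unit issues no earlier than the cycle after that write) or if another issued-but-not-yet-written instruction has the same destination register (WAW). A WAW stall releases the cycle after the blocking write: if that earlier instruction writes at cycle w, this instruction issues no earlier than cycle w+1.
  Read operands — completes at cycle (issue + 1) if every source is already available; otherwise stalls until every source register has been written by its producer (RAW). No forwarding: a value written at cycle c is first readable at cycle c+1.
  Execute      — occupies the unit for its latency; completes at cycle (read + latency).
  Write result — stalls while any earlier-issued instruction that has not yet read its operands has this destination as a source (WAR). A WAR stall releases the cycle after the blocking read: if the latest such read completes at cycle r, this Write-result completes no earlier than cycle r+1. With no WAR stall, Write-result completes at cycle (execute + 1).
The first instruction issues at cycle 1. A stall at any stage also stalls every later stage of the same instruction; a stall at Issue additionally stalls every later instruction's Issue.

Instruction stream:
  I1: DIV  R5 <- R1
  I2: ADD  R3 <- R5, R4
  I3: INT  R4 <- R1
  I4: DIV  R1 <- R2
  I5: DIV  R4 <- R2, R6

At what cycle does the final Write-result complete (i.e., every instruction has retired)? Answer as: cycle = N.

cycle = 33

  I1 | 1 | 2 | 10 | 11
  I2 | 2 | 12 | 14 | 15   RAW R5: wait I1 write@11
  I3 | 3 | 4 | 5 | 13   WAR R4: wait I2 read@12
  I4 | 12 | 13 | 21 | 22   struct: DIV busy until I1 writes@11
  I5 | 23 | 24 | 32 | 33   struct: DIV busy until I4 writes@22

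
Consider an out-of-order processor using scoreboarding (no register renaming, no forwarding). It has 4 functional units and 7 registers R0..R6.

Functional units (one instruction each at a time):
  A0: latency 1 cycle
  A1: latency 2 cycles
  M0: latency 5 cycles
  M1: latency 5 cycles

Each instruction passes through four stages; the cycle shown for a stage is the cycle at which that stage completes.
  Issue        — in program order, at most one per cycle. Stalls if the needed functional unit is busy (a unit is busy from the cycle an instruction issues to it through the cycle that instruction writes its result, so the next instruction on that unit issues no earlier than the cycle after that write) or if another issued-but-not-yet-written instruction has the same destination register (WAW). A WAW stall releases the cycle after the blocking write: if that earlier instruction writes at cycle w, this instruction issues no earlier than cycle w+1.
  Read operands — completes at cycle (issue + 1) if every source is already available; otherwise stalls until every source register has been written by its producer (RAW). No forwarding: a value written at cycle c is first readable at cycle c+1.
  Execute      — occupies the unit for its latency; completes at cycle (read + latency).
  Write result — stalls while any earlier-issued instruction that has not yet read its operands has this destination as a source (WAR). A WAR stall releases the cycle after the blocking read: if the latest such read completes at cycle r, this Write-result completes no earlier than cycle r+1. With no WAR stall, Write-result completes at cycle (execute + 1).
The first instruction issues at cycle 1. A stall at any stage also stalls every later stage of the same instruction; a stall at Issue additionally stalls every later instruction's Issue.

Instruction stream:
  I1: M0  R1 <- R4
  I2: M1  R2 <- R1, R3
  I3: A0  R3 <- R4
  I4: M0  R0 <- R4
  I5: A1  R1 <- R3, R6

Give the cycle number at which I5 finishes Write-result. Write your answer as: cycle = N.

cycle = 14

t=1  I1 issues→M0
t=2  I1 reads · I2 issues→M1
t=3  I3 issues→A0
t=4  I3 reads
t=5  I3 exec-done
t=7  I1 exec-done
t=8  I1 writes R1
t=9  I2 reads · I4 issues→M0
t=10  I3 writes R3 · I4 reads · I5 issues→A1
t=11  I5 reads
t=13  I5 exec-done
t=14  I2 exec-done · I5 writes R1
t=15  I2 writes R2 · I4 exec-done
t=16  I4 writes R0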